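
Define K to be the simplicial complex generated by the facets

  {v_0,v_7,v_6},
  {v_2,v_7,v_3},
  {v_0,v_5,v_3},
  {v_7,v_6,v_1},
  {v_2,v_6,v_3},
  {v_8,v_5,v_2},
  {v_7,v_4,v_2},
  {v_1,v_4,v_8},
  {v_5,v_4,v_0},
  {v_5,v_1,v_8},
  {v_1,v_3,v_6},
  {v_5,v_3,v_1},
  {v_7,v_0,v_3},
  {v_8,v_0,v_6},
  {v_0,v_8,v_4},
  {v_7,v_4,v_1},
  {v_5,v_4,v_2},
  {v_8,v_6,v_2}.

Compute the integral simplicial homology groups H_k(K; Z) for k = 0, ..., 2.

H_0 = Z,  H_1 = Z ⊕ Z/2,  H_2 = 0.

We work with the vertex ordering v_0 < v_1 < v_2 < v_3 < v_4 < v_5 < v_6 < v_7 < v_8. The simplices of K, each written with vertices in increasing order, are:

  0-simplices (9): [v_0], [v_1], [v_2], [v_3], [v_4], [v_5], [v_6], [v_7], [v_8]
  1-simplices (27): (27 of them)
  2-simplices (18): (18 of them)

giving chain groups C_0 ≅ Z^9, C_1 ≅ Z^27, C_2 ≅ Z^18.

Boundary ∂_1: C_1 → C_0 is given by ∂[p,q] = [q] − [p].
As a 9×27 matrix over Z this has rank 8, with invariant factors (1,1,1,1,1,1,1,1).

∂_2: C_2 → C_1 sends each 2-simplex [p,q,r] to [q,r] − [p,r] + [p,q]. For instance
  ∂[v_0,v_3,v_7] = [v_3,v_7] − [v_0,v_7] + [v_0,v_3],
  ∂[v_1,v_3,v_6] = [v_3,v_6] − [v_1,v_6] + [v_1,v_3].
This gives a 27×18 integer matrix of rank 18; reducing to Smith normal form yields diagonal entries (1,1,1,1,1,1,1,1,1,1,1,1,1,1,1,1,1,2).

Computing H_k = (kernel of ∂_k) / (image of ∂_{k+1}):

  H_0: rank C_0 − rank ∂_1 = 9 − 8 = 1, and the invariant factors of ∂_1 are all 1, so H_0 ≅ Z.
  H_1: rank ker ∂_1 − rank ∂_2 = (27 − 8) − 18 = 1, and ∂_2 has invariant factor 2 > 1, so H_1 ≅ Z ⊕ Z/2.
  H_2: rank ker ∂_2 − rank ∂_3 = (18 − 18) − 0 = 0, and there is no ∂_3, so H_2 ≅ 0.

As a check, the Euler characteristic is 9 − 27 + 18 = 0, which agrees with 1 − 1 + 0 = 0.
(K is a triangulation of the Klein bottle.)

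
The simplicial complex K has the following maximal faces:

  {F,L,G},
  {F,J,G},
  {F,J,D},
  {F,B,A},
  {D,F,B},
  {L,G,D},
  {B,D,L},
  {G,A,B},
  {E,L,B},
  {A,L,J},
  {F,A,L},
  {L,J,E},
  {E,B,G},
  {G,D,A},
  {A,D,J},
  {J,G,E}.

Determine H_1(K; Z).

Order the vertices as A < B < D < E < F < G < J < L. Listing each simplex with vertices in this order, K has dimension 2 with simplices:

  0-simplices (8): A, B, D, E, F, G, J, L
  1-simplices (24): AB, AD, AF, AG, AJ, AL, BD, BE, BF, BG, BL, DF, DG, DJ, DL, EG, EJ, EL, FG, FJ, FL, GJ, GL, JL
  2-simplices (16): ABF, ABG, ADG, ADJ, AFL, AJL, BDF, BDL, BEG, BEL, DFJ, DGL, EGJ, EJL, FGJ, FGL

so the chain groups are C_0 ≅ Z^8, C_1 ≅ Z^24, C_2 ≅ Z^16.

Boundary ∂_1: C_1 → C_0 sends each edge [p,q] (with p < q) to q − p.
This gives a 8×24 integer matrix of rank 7; reducing to Smith normal form yields diagonal entries (1,1,1,1,1,1,1).

The boundary map ∂_2: C_2 → C_1 maps a triangle to the signed sum of its edges. For instance
  ∂ADJ = DJ − AJ + AD,
  ∂BDL = DL − BL + BD.
The resulting 24×16 matrix has rank 15, and its Smith normal form has invariant factors (1,1,1,1,1,1,1,1,1,1,1,1,1,1,1).

From H_k ≅ ker(∂_k) / im(∂_{k+1}) we obtain:

  H_1: rank ker ∂_1 − rank ∂_2 = (24 − 7) − 15 = 2, and the invariant factors of ∂_2 are all 1, so H_1 ≅ Z^2.

H_1 = Z^2.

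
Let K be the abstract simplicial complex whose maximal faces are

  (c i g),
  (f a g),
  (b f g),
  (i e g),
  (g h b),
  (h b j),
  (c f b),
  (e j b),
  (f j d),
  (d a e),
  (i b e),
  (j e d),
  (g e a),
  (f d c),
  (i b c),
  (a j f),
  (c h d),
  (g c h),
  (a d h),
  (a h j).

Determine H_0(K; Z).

H_0 ≅ Z.

Take the total order a < b < c < d < e < f < g < h < i < j on the vertex set. Then K (dimension 2) consists of the simplices:

  0-simplices (10): a, b, c, d, e, f, g, h, i, j
  1-simplices (30): ad, ae, af, ag, ah, aj, bc, be, bf, bg, bh, bi, bj, cd, cf, cg, ch, ci, de, df, dh, dj, eg, ei, ej, fg, fj, gh, gi, hj
  2-simplices (20): ade, adh, aeg, afg, afj, ahj, bcf, bci, bei, bej, bfg, bgh, bhj, cdf, cdh, cgh, cgi, dej, dfj, egi

giving chain groups C_0 ≅ Z^10, C_1 ≅ Z^30, C_2 ≅ Z^20.

Boundary ∂_1: C_1 → C_0 sends each edge [p,q] (with p < q) to q − p. For instance
  ∂dj = j − d.
This gives a 10×30 integer matrix of rank 9; reducing to Smith normal form yields diagonal entries (1,1,1,1,1,1,1,1,1).

Boundary ∂_2: C_2 → C_1 acts by ∂[p,q,r] = [q,r] − [p,r] + [p,q]. For instance
  ∂bei = ei − bi + be,
  ∂bej = ej − bj + be.
The resulting 30×20 matrix has rank 20, and its Smith normal form has invariant factors (1,1,1,1,1,1,1,1,1,1,1,1,1,1,1,1,1,1,1,2).

Reading off H_k = ker ∂_k / im ∂_{k+1}:

  H_0: rank C_0 − rank ∂_1 = 10 − 9 = 1, and the invariant factors of ∂_1 are all 1, so H_0 ≅ Z.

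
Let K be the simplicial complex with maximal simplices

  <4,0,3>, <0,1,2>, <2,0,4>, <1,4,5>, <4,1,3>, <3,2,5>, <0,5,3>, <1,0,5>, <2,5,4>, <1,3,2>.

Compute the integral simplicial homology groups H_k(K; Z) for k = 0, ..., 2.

We work with the vertex ordering 0 < 1 < 2 < 3 < 4 < 5. The simplices of K, each written with vertices in increasing order, are:

  0-simplices (6): [0], [1], [2], [3], [4], [5]
  1-simplices (15): [0,1], [0,2], [0,3], [0,4], [0,5], [1,2], [1,3], [1,4], [1,5], [2,3], [2,4], [2,5], [3,4], [3,5], [4,5]
  2-simplices (10): [0,1,2], [0,1,5], [0,2,4], [0,3,4], [0,3,5], [1,2,3], [1,3,4], [1,4,5], [2,3,5], [2,4,5]

so the chain groups are C_0 ≅ Z^6, C_1 ≅ Z^15, C_2 ≅ Z^10.

∂_1: C_1 → C_0 sends each edge [p,q] (with p < q) to q − p.
The resulting 6×15 matrix has rank 5, and its Smith normal form has invariant factors (1,1,1,1,1).

∂_2: C_2 → C_1 sends each 2-simplex [p,q,r] to [q,r] − [p,r] + [p,q]. For instance
  ∂[0,3,5] = [3,5] − [0,5] + [0,3],
  ∂[0,2,4] = [2,4] − [0,4] + [0,2].
This gives a 15×10 integer matrix of rank 10; reducing to Smith normal form yields diagonal entries (1,1,1,1,1,1,1,1,1,2).

Reading off H_k = ker ∂_k / im ∂_{k+1}:

  H_0: rank C_0 − rank ∂_1 = 6 − 5 = 1, and the invariant factors of ∂_1 are all 1, so H_0 ≅ Z.
  H_1: rank ker ∂_1 − rank ∂_2 = (15 − 5) − 10 = 0, and ∂_2 has invariant factor 2 > 1, so H_1 ≅ Z/2.
  H_2: rank ker ∂_2 − rank ∂_3 = (10 − 10) − 0 = 0, and there is no ∂_3, so H_2 ≅ 0.

H_0 ≅ Z,  H_1 ≅ Z/2,  H_2 = 0.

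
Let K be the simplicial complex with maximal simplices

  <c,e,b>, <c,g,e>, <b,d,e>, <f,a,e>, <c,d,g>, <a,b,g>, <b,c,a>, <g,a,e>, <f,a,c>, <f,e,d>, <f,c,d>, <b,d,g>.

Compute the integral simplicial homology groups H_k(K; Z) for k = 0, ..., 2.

K has 7 vertices, 18 edges, 12 triangles.
rank ∂_0 = 0, rank ∂_1 = 6 ⇒ b_0 = 7 − 0 − 6 = 1; all invariant factors of ∂_1 are 1 so no torsion. So H_0 ≅ Z.
rank ∂_1 = 6, rank ∂_2 = 12 ⇒ b_1 = 18 − 6 − 12 = 0; ∂_2 has invariant factor(s) [2] giving torsion. So H_1 ≅ Z_2.
rank ∂_2 = 12, rank ∂_3 = 0 ⇒ b_2 = 12 − 12 − 0 = 0. So H_2 ≅ 0.

H_0 ≅ Z,  H_1 ≅ Z_2,  H_2 = 0.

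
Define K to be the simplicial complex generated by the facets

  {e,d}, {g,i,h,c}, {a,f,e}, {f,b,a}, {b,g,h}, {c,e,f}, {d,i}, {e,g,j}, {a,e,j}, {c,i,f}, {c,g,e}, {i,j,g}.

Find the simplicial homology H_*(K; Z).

H_0 = Z,  H_1 = Z^2,  H_2 = 0,  H_3 = 0.

Fix the vertex order a < b < c < d < e < f < g < h < i < j and write every simplex with vertices in increasing order. Then dim K = 3 and the simplices of K are:

  0-simplices (10): a, b, c, d, e, f, g, h, i, j
  1-simplices (23): ab, ae, af, aj, bf, bg, bh, ce, cf, cg, ch, ci, de, di, ef, eg, ej, fi, gh, gi, gj, hi, ij
  2-simplices (13): abf, aef, aej, bgh, cef, ceg, cfi, cgh, cgi, chi, egj, ghi, gij
  3-simplices (1): cghi

so the chain groups are C_0 ≅ Z^10, C_1 ≅ Z^23, C_2 ≅ Z^13, C_3 ≅ Z^1.

∂_1: C_1 → C_0 maps an edge to its endpoints' difference, ∂[p,q] = q − p.
As a 10×23 matrix over Z this has rank 9, with invariant factors (1,1,1,1,1,1,1,1,1).

The boundary map ∂_2: C_2 → C_1 sends each 2-simplex [p,q,r] to [q,r] − [p,r] + [p,q]. For instance
  ∂aej = ej − aj + ae,
  ∂chi = hi − ci + ch.
The 23×13 boundary matrix has rank 12 and Smith normal form diag(1,1,1,1,1,1,1,1,1,1,1,1).

The boundary map ∂_3: C_3 → C_2 sends each 3-simplex σ to the alternating sum Σ_i (−1)^i (σ with its i-th vertex removed). For instance
  ∂cghi = ghi − chi + cgi − cgh.
As a 13×1 matrix over Z this has rank 1, with invariant factors (1).

Reading off H_k = ker ∂_k / im ∂_{k+1}:

  H_0: rank C_0 − rank ∂_1 = 10 − 9 = 1, and the invariant factors of ∂_1 are all 1, so H_0 = Z.
  H_1: rank ker ∂_1 − rank ∂_2 = (23 − 9) − 12 = 2, and the invariant factors of ∂_2 are all 1, so H_1 = Z^2.
  H_2: rank ker ∂_2 − rank ∂_3 = (13 − 12) − 1 = 0, and the invariant factors of ∂_3 are all 1, so H_2 = 0.
  H_3: rank ker ∂_3 − rank ∂_4 = (1 − 1) − 0 = 0, and there is no ∂_4, so H_3 = 0.

As a check, the Euler characteristic is 10 − 23 + 13 − 1 = -1, which agrees with 1 − 2 + 0 − 0 = -1.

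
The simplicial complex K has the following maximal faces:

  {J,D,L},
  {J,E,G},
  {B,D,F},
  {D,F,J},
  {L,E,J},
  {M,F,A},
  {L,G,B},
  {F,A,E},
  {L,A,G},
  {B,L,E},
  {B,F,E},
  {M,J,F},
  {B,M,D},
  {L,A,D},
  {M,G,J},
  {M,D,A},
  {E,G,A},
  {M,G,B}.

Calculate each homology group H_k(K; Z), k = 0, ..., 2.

Take the total order A < B < D < E < F < G < J < L < M on the vertex set. Then K (dimension 2) consists of the simplices:

  0-simplices (9): A, B, D, E, F, G, J, L, M
  1-simplices (27): AD, AE, AF, AG, AL, AM, BD, BE, BF, BG, BL, BM, DF, DJ, DL, DM, EF, EG, EJ, EL, FJ, FM, GJ, GL, GM, JL, JM
  2-simplices (18): ADL, ADM, AEF, AEG, AFM, AGL, BDF, BDM, BEF, BEL, BGL, BGM, DFJ, DJL, EGJ, EJL, FJM, GJM

giving chain groups C_0 ≅ Z^9, C_1 ≅ Z^27, C_2 ≅ Z^18.

∂_1: C_1 → C_0 sends each edge [p,q] (with p < q) to q − p. For instance
  ∂DJ = J − D.
The resulting 9×27 matrix has rank 8, and its Smith normal form has invariant factors (1,1,1,1,1,1,1,1).

The boundary map ∂_2: C_2 → C_1 acts by ∂[p,q,r] = [q,r] − [p,r] + [p,q]. For instance
  ∂BDM = DM − BM + BD,
  ∂AEG = EG − AG + AE.
The 27×18 boundary matrix has rank 18 and Smith normal form diag(1,1,1,1,1,1,1,1,1,1,1,1,1,1,1,1,1,2).

From H_k ≅ ker(∂_k) / im(∂_{k+1}) we obtain:

  H_0: rank C_0 − rank ∂_1 = 9 − 8 = 1, and the invariant factors of ∂_1 are all 1, so H_0 = Z.
  H_1: rank ker ∂_1 − rank ∂_2 = (27 − 8) − 18 = 1, and ∂_2 has invariant factor 2 > 1, so H_1 = Z ⊕ Z/2Z.
  H_2: rank ker ∂_2 − rank ∂_3 = (18 − 18) − 0 = 0, and there is no ∂_3, so H_2 = 0.

As a check, the Euler characteristic is 9 − 27 + 18 = 0, which agrees with 1 − 1 + 0 = 0.
(K is a triangulation of the Klein bottle.)

H_0 ≅ Z,  H_1 ≅ Z ⊕ Z/2Z,  H_2 = 0.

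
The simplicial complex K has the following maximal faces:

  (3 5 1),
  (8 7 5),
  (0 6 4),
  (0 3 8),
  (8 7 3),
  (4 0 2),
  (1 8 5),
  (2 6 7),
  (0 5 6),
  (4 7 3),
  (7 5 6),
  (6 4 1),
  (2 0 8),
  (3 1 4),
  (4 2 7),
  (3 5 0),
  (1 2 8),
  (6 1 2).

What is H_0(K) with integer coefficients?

We work with the vertex ordering 0 < 1 < 2 < 3 < 4 < 5 < 6 < 7 < 8. The simplices of K, each written with vertices in increasing order, are:

  0-simplices (9): [0], [1], [2], [3], [4], [5], [6], [7], [8]
  1-simplices (27): (27 of them)
  2-simplices (18): [0,2,4], [0,2,8], [0,3,5], [0,3,8], [0,4,6], [0,5,6], [1,2,6], [1,2,8], [1,3,4], [1,3,5], [1,4,6], [1,5,8], [2,4,7], [2,6,7], [3,4,7], [3,7,8], [5,6,7], [5,7,8]

Hence C_0 ≅ Z^9, C_1 ≅ Z^27, C_2 ≅ Z^18.

∂_1: C_1 → C_0 sends each edge [p,q] (with p < q) to q − p. For instance
  ∂[5,7] = [7] − [5].
The resulting 9×27 matrix has rank 8, and its Smith normal form has invariant factors (1,1,1,1,1,1,1,1).

Boundary ∂_2: C_2 → C_1 acts by ∂[p,q,r] = [q,r] − [p,r] + [p,q]. For instance
  ∂[2,4,7] = [4,7] − [2,7] + [2,4],
  ∂[1,3,4] = [3,4] − [1,4] + [1,3].
The resulting 27×18 matrix has rank 18, and its Smith normal form has invariant factors (1,1,1,1,1,1,1,1,1,1,1,1,1,1,1,1,1,2).

Reading off H_k = ker ∂_k / im ∂_{k+1}:

  H_0: rank C_0 − rank ∂_1 = 9 − 8 = 1, and the invariant factors of ∂_1 are all 1, so H_0 = Z.

H_0 = Z.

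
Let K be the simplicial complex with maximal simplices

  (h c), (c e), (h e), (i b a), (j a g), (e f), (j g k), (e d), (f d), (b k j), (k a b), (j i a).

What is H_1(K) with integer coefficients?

H_1 ≅ Z^3.

Fix the vertex order a < b < c < d < e < f < g < h < i < j < k and write every simplex with vertices in increasing order. Then dim K = 2 and the simplices of K are:

  0-simplices (11): a, b, c, d, e, f, g, h, i, j, k
  1-simplices (18): ab, ag, ai, aj, ak, bi, bj, bk, ce, ch, de, df, ef, eh, gj, gk, ij, jk
  2-simplices (6): abi, abk, agj, aij, bjk, gjk

giving chain groups C_0 ≅ Z^11, C_1 ≅ Z^18, C_2 ≅ Z^6.

Boundary ∂_1: C_1 → C_0 maps an edge to its endpoints' difference, ∂[p,q] = q − p. For instance
  ∂ce = e − c.
As a 11×18 matrix over Z this has rank 9, with invariant factors (1,1,1,1,1,1,1,1,1).

The boundary map ∂_2: C_2 → C_1 acts by ∂[p,q,r] = [q,r] − [p,r] + [p,q]. For instance
  ∂gjk = jk − gk + gj,
  ∂bjk = jk − bk + bj.
As a 18×6 matrix over Z this has rank 6, with invariant factors (1,1,1,1,1,1).

Computing H_k = (kernel of ∂_k) / (image of ∂_{k+1}):

  H_1: rank ker ∂_1 − rank ∂_2 = (18 − 9) − 6 = 3, and the invariant factors of ∂_2 are all 1, so H_1 = Z^3.

(K is a triangulation of the disjoint union of the cylinder S^1 x I and a wedge of 2 circles.)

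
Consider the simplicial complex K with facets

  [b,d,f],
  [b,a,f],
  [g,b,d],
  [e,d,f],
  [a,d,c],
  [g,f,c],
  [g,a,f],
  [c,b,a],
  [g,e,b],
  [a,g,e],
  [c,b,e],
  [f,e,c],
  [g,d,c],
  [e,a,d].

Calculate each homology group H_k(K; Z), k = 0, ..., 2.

Fix the vertex order a < b < c < d < e < f < g and write every simplex with vertices in increasing order. Then dim K = 2 and the simplices of K are:

  0-simplices (7): a, b, c, d, e, f, g
  1-simplices (21): ab, ac, ad, ae, af, ag, bc, bd, be, bf, bg, cd, ce, cf, cg, de, df, dg, ef, eg, fg
  2-simplices (14): abc, abf, acd, ade, aeg, afg, bce, bdf, bdg, beg, cdg, cef, cfg, def

so the chain groups are C_0 ≅ Z^7, C_1 ≅ Z^21, C_2 ≅ Z^14.

The boundary map ∂_1: C_1 → C_0 is given by ∂[p,q] = [q] − [p].
The resulting 7×21 matrix has rank 6, and its Smith normal form has invariant factors (1,1,1,1,1,1).

The boundary map ∂_2: C_2 → C_1 acts by ∂[p,q,r] = [q,r] − [p,r] + [p,q]. For instance
  ∂bce = ce − be + bc,
  ∂bdg = dg − bg + bd.
As a 21×14 matrix over Z this has rank 13, with invariant factors (1,1,1,1,1,1,1,1,1,1,1,1,1).

Computing H_k = (kernel of ∂_k) / (image of ∂_{k+1}):

  H_0: rank C_0 − rank ∂_1 = 7 − 6 = 1, and the invariant factors of ∂_1 are all 1, so H_0 ≅ Z.
  H_1: rank ker ∂_1 − rank ∂_2 = (21 − 6) − 13 = 2, and the invariant factors of ∂_2 are all 1, so H_1 ≅ Z^2.
  H_2: rank ker ∂_2 − rank ∂_3 = (14 − 13) − 0 = 1, and there is no ∂_3, so H_2 ≅ Z.

H_0 = Z,  H_1 = Z^2,  H_2 = Z.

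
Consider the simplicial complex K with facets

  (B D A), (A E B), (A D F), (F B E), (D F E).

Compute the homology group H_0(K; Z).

H_0 ≅ Z.

Take the total order A < B < D < E < F on the vertex set. Then K (dimension 2) consists of the simplices:

  0-simplices (5): A, B, D, E, F
  1-simplices (10): AB, AD, AE, AF, BD, BE, BF, DE, DF, EF
  2-simplices (5): ABD, ABE, ADF, BEF, DEF

so the chain groups are C_0 ≅ Z^5, C_1 ≅ Z^10, C_2 ≅ Z^5.

Boundary ∂_1: C_1 → C_0 sends each edge [p,q] (with p < q) to q − p. For instance
  ∂AB = B − A.
This gives a 5×10 integer matrix of rank 4; reducing to Smith normal form yields diagonal entries (1,1,1,1).

The boundary map ∂_2: C_2 → C_1 acts by ∂[p,q,r] = [q,r] − [p,r] + [p,q]. For instance
  ∂BEF = EF − BF + BE,
  ∂ABE = BE − AE + AB.
The 10×5 boundary matrix has rank 5 and Smith normal form diag(1,1,1,1,1).

Computing H_k = (kernel of ∂_k) / (image of ∂_{k+1}):

  H_0: rank C_0 − rank ∂_1 = 5 − 4 = 1, and the invariant factors of ∂_1 are all 1, so H_0 ≅ Z.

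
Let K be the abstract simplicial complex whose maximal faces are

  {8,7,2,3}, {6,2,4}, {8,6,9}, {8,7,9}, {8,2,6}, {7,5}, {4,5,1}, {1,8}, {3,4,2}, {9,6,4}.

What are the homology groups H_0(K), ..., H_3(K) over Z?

Fix the vertex order 1 < 2 < 3 < 4 < 5 < 6 < 7 < 8 < 9 and write every simplex with vertices in increasing order. Then dim K = 3 and the simplices of K are:

  0-simplices (9): [1], [2], [3], [4], [5], [6], [7], [8], [9]
  1-simplices (20): [1,4], [1,5], [1,8], [2,3], [2,4], [2,6], [2,7], [2,8], [3,4], [3,7], [3,8], [4,5], [4,6], [4,9], [5,7], [6,8], [6,9], [7,8], [7,9], [8,9]
  2-simplices (11): [1,4,5], [2,3,4], [2,3,7], [2,3,8], [2,4,6], [2,6,8], [2,7,8], [3,7,8], [4,6,9], [6,8,9], [7,8,9]
  3-simplices (1): [2,3,7,8]

Hence C_0 ≅ Z^9, C_1 ≅ Z^20, C_2 ≅ Z^11, C_3 ≅ Z^1.

The boundary map ∂_1: C_1 → C_0 sends each edge [p,q] (with p < q) to q − p. For instance
  ∂[5,7] = [7] − [5].
This gives a 9×20 integer matrix of rank 8; reducing to Smith normal form yields diagonal entries (1,1,1,1,1,1,1,1).

Boundary ∂_2: C_2 → C_1 sends each 2-simplex [p,q,r] to [q,r] − [p,r] + [p,q]. For instance
  ∂[2,3,7] = [3,7] − [2,7] + [2,3],
  ∂[2,3,8] = [3,8] − [2,8] + [2,3].
The resulting 20×11 matrix has rank 10, and its Smith normal form has invariant factors (1,1,1,1,1,1,1,1,1,1).

∂_3: C_3 → C_2 sends each 3-simplex σ to the alternating sum Σ_i (−1)^i (σ with its i-th vertex removed). For instance
  ∂[2,3,7,8] = [3,7,8] − [2,7,8] + [2,3,8] − [2,3,7].
This gives a 11×1 integer matrix of rank 1; reducing to Smith normal form yields diagonal entries (1).

Reading off H_k = ker ∂_k / im ∂_{k+1}:

  H_0: rank C_0 − rank ∂_1 = 9 − 8 = 1, and the invariant factors of ∂_1 are all 1, so H_0 ≅ Z.
  H_1: rank ker ∂_1 − rank ∂_2 = (20 − 8) − 10 = 2, and the invariant factors of ∂_2 are all 1, so H_1 ≅ Z^2.
  H_2: rank ker ∂_2 − rank ∂_3 = (11 − 10) − 1 = 0, and the invariant factors of ∂_3 are all 1, so H_2 ≅ 0.
  H_3: rank ker ∂_3 − rank ∂_4 = (1 − 1) − 0 = 0, and there is no ∂_4, so H_3 ≅ 0.

H_0 = Z,  H_1 = Z^2,  H_2 = 0,  H_3 = 0.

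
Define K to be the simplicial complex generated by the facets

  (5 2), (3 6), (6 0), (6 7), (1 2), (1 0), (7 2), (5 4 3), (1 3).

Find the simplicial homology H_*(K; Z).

H_0 = Z,  H_1 = Z^3,  H_2 = 0.

K has 8 vertices, 11 edges, 1 triangle.
rank ∂_0 = 0, rank ∂_1 = 7 ⇒ b_0 = 8 − 0 − 7 = 1; all invariant factors of ∂_1 are 1 so no torsion. So H_0 ≅ Z.
rank ∂_1 = 7, rank ∂_2 = 1 ⇒ b_1 = 11 − 7 − 1 = 3; all invariant factors of ∂_2 are 1 so no torsion. So H_1 ≅ Z^3.
rank ∂_2 = 1, rank ∂_3 = 0 ⇒ b_2 = 1 − 1 − 0 = 0. So H_2 ≅ 0.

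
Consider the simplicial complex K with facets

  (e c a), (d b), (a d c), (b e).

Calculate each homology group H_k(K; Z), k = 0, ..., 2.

Fix the vertex order a < b < c < d < e and write every simplex with vertices in increasing order. Then dim K = 2 and the simplices of K are:

  0-simplices (5): a, b, c, d, e
  1-simplices (7): ac, ad, ae, bd, be, cd, ce
  2-simplices (2): acd, ace

so the chain groups are C_0 ≅ Z^5, C_1 ≅ Z^7, C_2 ≅ Z^2.

Boundary ∂_1: C_1 → C_0 maps an edge to its endpoints' difference, ∂[p,q] = q − p. For instance
  ∂ce = e − c.
As a 5×7 matrix over Z this has rank 4, with invariant factors (1,1,1,1).

∂_2: C_2 → C_1 maps a triangle to the signed sum of its edges. For instance
  ∂acd = cd − ad + ac,
  ∂ace = ce − ae + ac.
The 7×2 boundary matrix has rank 2 and Smith normal form diag(1,1).

From H_k ≅ ker(∂_k) / im(∂_{k+1}) we obtain:

  H_0: rank C_0 − rank ∂_1 = 5 − 4 = 1, and the invariant factors of ∂_1 are all 1, so H_0 = Z.
  H_1: rank ker ∂_1 − rank ∂_2 = (7 − 4) − 2 = 1, and the invariant factors of ∂_2 are all 1, so H_1 = Z.
  H_2: rank ker ∂_2 − rank ∂_3 = (2 − 2) − 0 = 0, and there is no ∂_3, so H_2 = 0.

H_0 = Z,  H_1 = Z,  H_2 = 0.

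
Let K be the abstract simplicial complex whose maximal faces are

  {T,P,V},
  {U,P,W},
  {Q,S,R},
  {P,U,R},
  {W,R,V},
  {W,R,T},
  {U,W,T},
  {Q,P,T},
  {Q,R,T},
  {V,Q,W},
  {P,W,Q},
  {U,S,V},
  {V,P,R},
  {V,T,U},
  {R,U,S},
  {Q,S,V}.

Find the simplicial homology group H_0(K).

H_0 ≅ Z.

Fix the vertex order P < Q < R < S < T < U < V < W and write every simplex with vertices in increasing order. Then dim K = 2 and the simplices of K are:

  0-simplices (8): P, Q, R, S, T, U, V, W
  1-simplices (24): PQ, PR, PT, PU, PV, PW, QR, QS, QT, QV, QW, RS, RT, RU, RV, RW, SU, SV, TU, TV, TW, UV, UW, VW
  2-simplices (16): PQT, PQW, PRU, PRV, PTV, PUW, QRS, QRT, QSV, QVW, RSU, RTW, RVW, SUV, TUV, TUW

giving chain groups C_0 ≅ Z^8, C_1 ≅ Z^24, C_2 ≅ Z^16.

The boundary map ∂_1: C_1 → C_0 is given by ∂[p,q] = [q] − [p]. For instance
  ∂UW = W − U.
The 8×24 boundary matrix has rank 7 and Smith normal form diag(1,1,1,1,1,1,1).

Boundary ∂_2: C_2 → C_1 maps a triangle to the signed sum of its edges. For instance
  ∂TUW = UW − TW + TU,
  ∂PRV = RV − PV + PR.
This gives a 24×16 integer matrix of rank 15; reducing to Smith normal form yields diagonal entries (1,1,1,1,1,1,1,1,1,1,1,1,1,1,1).

Reading off H_k = ker ∂_k / im ∂_{k+1}:

  H_0: rank C_0 − rank ∂_1 = 8 − 7 = 1, and the invariant factors of ∂_1 are all 1, so H_0 = Z.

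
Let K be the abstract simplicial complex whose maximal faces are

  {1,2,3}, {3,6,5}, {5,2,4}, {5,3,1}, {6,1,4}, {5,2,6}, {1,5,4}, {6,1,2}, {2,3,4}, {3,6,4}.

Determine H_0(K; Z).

Fix the vertex order 1 < 2 < 3 < 4 < 5 < 6 and write every simplex with vertices in increasing order. Then dim K = 2 and the simplices of K are:

  0-simplices (6): [1], [2], [3], [4], [5], [6]
  1-simplices (15): [1,2], [1,3], [1,4], [1,5], [1,6], [2,3], [2,4], [2,5], [2,6], [3,4], [3,5], [3,6], [4,5], [4,6], [5,6]
  2-simplices (10): [1,2,3], [1,2,6], [1,3,5], [1,4,5], [1,4,6], [2,3,4], [2,4,5], [2,5,6], [3,4,6], [3,5,6]

giving chain groups C_0 ≅ Z^6, C_1 ≅ Z^15, C_2 ≅ Z^10.

∂_1: C_1 → C_0 sends each edge [p,q] (with p < q) to q − p.
This gives a 6×15 integer matrix of rank 5; reducing to Smith normal form yields diagonal entries (1,1,1,1,1).

∂_2: C_2 → C_1 maps a triangle to the signed sum of its edges. For instance
  ∂[1,3,5] = [3,5] − [1,5] + [1,3],
  ∂[2,4,5] = [4,5] − [2,5] + [2,4].
As a 15×10 matrix over Z this has rank 10, with invariant factors (1,1,1,1,1,1,1,1,1,2).

From H_k ≅ ker(∂_k) / im(∂_{k+1}) we obtain:

  H_0: rank C_0 − rank ∂_1 = 6 − 5 = 1, and the invariant factors of ∂_1 are all 1, so H_0 = Z.

H_0 = Z.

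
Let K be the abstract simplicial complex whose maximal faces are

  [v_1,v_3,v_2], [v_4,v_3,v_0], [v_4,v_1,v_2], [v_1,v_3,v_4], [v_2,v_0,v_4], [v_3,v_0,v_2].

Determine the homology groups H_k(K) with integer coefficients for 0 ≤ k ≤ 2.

Order the vertices as v_0 < v_1 < v_2 < v_3 < v_4. Listing each simplex with vertices in this order, K has dimension 2 with simplices:

  0-simplices (5): [v_0], [v_1], [v_2], [v_3], [v_4]
  1-simplices (9): [v_0,v_2], [v_0,v_3], [v_0,v_4], [v_1,v_2], [v_1,v_3], [v_1,v_4], [v_2,v_3], [v_2,v_4], [v_3,v_4]
  2-simplices (6): [v_0,v_2,v_3], [v_0,v_2,v_4], [v_0,v_3,v_4], [v_1,v_2,v_3], [v_1,v_2,v_4], [v_1,v_3,v_4]

so the chain groups are C_0 ≅ Z^5, C_1 ≅ Z^9, C_2 ≅ Z^6.

Boundary ∂_1: C_1 → C_0 is given by ∂[p,q] = [q] − [p].
The resulting 5×9 matrix has rank 4, and its Smith normal form has invariant factors (1,1,1,1).

Boundary ∂_2: C_2 → C_1 sends each 2-simplex [p,q,r] to [q,r] − [p,r] + [p,q]. For instance
  ∂[v_0,v_2,v_3] = [v_2,v_3] − [v_0,v_3] + [v_0,v_2],
  ∂[v_1,v_2,v_4] = [v_2,v_4] − [v_1,v_4] + [v_1,v_2].
This gives a 9×6 integer matrix of rank 5; reducing to Smith normal form yields diagonal entries (1,1,1,1,1).

From H_k ≅ ker(∂_k) / im(∂_{k+1}) we obtain:

  H_0: rank C_0 − rank ∂_1 = 5 − 4 = 1, and the invariant factors of ∂_1 are all 1, so H_0 = Z.
  H_1: rank ker ∂_1 − rank ∂_2 = (9 − 4) − 5 = 0, and the invariant factors of ∂_2 are all 1, so H_1 = 0.
  H_2: rank ker ∂_2 − rank ∂_3 = (6 − 5) − 0 = 1, and there is no ∂_3, so H_2 = Z.

H_0 ≅ Z,  H_1 = 0,  H_2 ≅ Z.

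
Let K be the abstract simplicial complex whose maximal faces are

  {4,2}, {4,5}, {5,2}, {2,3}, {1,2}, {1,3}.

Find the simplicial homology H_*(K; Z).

Take the total order 1 < 2 < 3 < 4 < 5 on the vertex set. Then K (dimension 1) consists of the simplices:

  0-simplices (5): [1], [2], [3], [4], [5]
  1-simplices (6): [1,2], [1,3], [2,3], [2,4], [2,5], [4,5]

Hence C_0 ≅ Z^5, C_1 ≅ Z^6.

∂_1: C_1 → C_0 sends each edge [p,q] (with p < q) to q − p. For instance
  ∂[2,3] = [3] − [2].
The resulting 5×6 matrix has rank 4, and its Smith normal form has invariant factors (1,1,1,1).

Computing H_k = (kernel of ∂_k) / (image of ∂_{k+1}):

  H_0: rank C_0 − rank ∂_1 = 5 − 4 = 1, and the invariant factors of ∂_1 are all 1, so H_0 ≅ Z.
  H_1: rank ker ∂_1 − rank ∂_2 = (6 − 4) − 0 = 2, and there is no ∂_2, so H_1 ≅ Z^2.

As a check, the Euler characteristic is 5 − 6 = -1, which agrees with 1 − 2 = -1.

H_0 ≅ Z,  H_1 ≅ Z^2.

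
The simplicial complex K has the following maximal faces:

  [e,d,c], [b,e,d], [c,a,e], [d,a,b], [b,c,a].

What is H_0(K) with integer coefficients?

K has 5 vertices, 10 edges, 5 triangles.
rank ∂_0 = 0, rank ∂_1 = 4 ⇒ b_0 = 5 − 0 − 4 = 1; all invariant factors of ∂_1 are 1 so no torsion. So H_0 ≅ Z.

H_0 = Z.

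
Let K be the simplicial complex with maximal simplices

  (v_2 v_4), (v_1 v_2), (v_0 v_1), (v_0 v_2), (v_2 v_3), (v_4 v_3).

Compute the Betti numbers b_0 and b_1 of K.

b_0 = 1, b_1 = 2.

Take the total order v_0 < v_1 < v_2 < v_3 < v_4 on the vertex set. Then K (dimension 1) consists of the simplices:

  0-simplices (5): [v_0], [v_1], [v_2], [v_3], [v_4]
  1-simplices (6): [v_0,v_1], [v_0,v_2], [v_1,v_2], [v_2,v_3], [v_2,v_4], [v_3,v_4]

Hence C_0 ≅ Z^5, C_1 ≅ Z^6.

∂_1: C_1 → C_0 maps an edge to its endpoints' difference, ∂[p,q] = q − p.
As a 5×6 matrix over Z this has rank 4, with invariant factors (1,1,1,1).

Computing H_k = (kernel of ∂_k) / (image of ∂_{k+1}):

  H_0: rank C_0 − rank ∂_1 = 5 − 4 = 1, and the invariant factors of ∂_1 are all 1, so H_0 ≅ Z.
  H_1: rank ker ∂_1 − rank ∂_2 = (6 − 4) − 0 = 2, and there is no ∂_2, so H_1 ≅ Z^2.

As a check, the Euler characteristic is 5 − 6 = -1, which agrees with 1 − 2 = -1.
(K is a triangulation of a wedge of 2 circles.)

Hence the Betti numbers are b_0 = 1, b_1 = 2.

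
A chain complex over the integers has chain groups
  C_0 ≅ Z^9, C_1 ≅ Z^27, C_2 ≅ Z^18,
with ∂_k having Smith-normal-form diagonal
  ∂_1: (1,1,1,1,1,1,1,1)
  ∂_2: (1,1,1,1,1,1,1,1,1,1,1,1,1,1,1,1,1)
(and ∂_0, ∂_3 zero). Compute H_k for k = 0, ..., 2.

H_0: b_0 = 9 − 0 − 8 = 1; torsion from ∂_1 factors > 1: none. So H_0 = Z.
H_1: b_1 = 27 − 8 − 17 = 2; torsion from ∂_2 factors > 1: none. So H_1 = Z^2.
H_2: b_2 = 18 − 17 − 0 = 1; torsion from ∂_3 factors > 1: none. So H_2 = Z.

H_0 = Z,  H_1 = Z^2,  H_2 = Z.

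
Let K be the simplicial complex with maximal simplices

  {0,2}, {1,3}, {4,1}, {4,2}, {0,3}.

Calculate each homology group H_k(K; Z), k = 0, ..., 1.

H_0 = Z,  H_1 = Z.

K has 5 vertices, 5 edges.
rank ∂_0 = 0, rank ∂_1 = 4 ⇒ b_0 = 5 − 0 − 4 = 1; all invariant factors of ∂_1 are 1 so no torsion. So H_0 = Z.
rank ∂_1 = 4, rank ∂_2 = 0 ⇒ b_1 = 5 − 4 − 0 = 1. So H_1 = Z.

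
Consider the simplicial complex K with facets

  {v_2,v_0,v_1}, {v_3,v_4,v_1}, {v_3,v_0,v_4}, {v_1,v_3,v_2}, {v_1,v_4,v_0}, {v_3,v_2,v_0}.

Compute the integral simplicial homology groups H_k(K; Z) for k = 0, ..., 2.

Fix the vertex order v_0 < v_1 < v_2 < v_3 < v_4 and write every simplex with vertices in increasing order. Then dim K = 2 and the simplices of K are:

  0-simplices (5): [v_0], [v_1], [v_2], [v_3], [v_4]
  1-simplices (9): [v_0,v_1], [v_0,v_2], [v_0,v_3], [v_0,v_4], [v_1,v_2], [v_1,v_3], [v_1,v_4], [v_2,v_3], [v_3,v_4]
  2-simplices (6): [v_0,v_1,v_2], [v_0,v_1,v_4], [v_0,v_2,v_3], [v_0,v_3,v_4], [v_1,v_2,v_3], [v_1,v_3,v_4]

giving chain groups C_0 ≅ Z^5, C_1 ≅ Z^9, C_2 ≅ Z^6.

∂_1: C_1 → C_0 is given by ∂[p,q] = [q] − [p].
The 5×9 boundary matrix has rank 4 and Smith normal form diag(1,1,1,1).

The boundary map ∂_2: C_2 → C_1 sends each 2-simplex [p,q,r] to [q,r] − [p,r] + [p,q]. For instance
  ∂[v_0,v_3,v_4] = [v_3,v_4] − [v_0,v_4] + [v_0,v_3],
  ∂[v_0,v_1,v_4] = [v_1,v_4] − [v_0,v_4] + [v_0,v_1].
As a 9×6 matrix over Z this has rank 5, with invariant factors (1,1,1,1,1).

Computing H_k = (kernel of ∂_k) / (image of ∂_{k+1}):

  H_0: rank C_0 − rank ∂_1 = 5 − 4 = 1, and the invariant factors of ∂_1 are all 1, so H_0 = Z.
  H_1: rank ker ∂_1 − rank ∂_2 = (9 − 4) − 5 = 0, and the invariant factors of ∂_2 are all 1, so H_1 = 0.
  H_2: rank ker ∂_2 − rank ∂_3 = (6 − 5) − 0 = 1, and there is no ∂_3, so H_2 = Z.

(K is a triangulation of the 2-sphere S^2.)

H_0 ≅ Z,  H_1 = 0,  H_2 ≅ Z.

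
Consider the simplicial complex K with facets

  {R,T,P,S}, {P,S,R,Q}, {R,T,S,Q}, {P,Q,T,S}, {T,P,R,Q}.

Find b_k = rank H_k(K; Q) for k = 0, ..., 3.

b_0 = 1, b_1 = 0, b_2 = 0, b_3 = 1.

Order the vertices as P < Q < R < S < T. Listing each simplex with vertices in this order, K has dimension 3 with simplices:

  0-simplices (5): P, Q, R, S, T
  1-simplices (10): PQ, PR, PS, PT, QR, QS, QT, RS, RT, ST
  2-simplices (10): PQR, PQS, PQT, PRS, PRT, PST, QRS, QRT, QST, RST
  3-simplices (5): PQRS, PQRT, PQST, PRST, QRST

so the chain groups are C_0 ≅ Z^5, C_1 ≅ Z^10, C_2 ≅ Z^10, C_3 ≅ Z^5.

∂_1: C_1 → C_0 maps an edge to its endpoints' difference, ∂[p,q] = q − p. For instance
  ∂PR = R − P.
The 5×10 boundary matrix has rank 4 and Smith normal form diag(1,1,1,1).

Boundary ∂_2: C_2 → C_1 sends each 2-simplex [p,q,r] to [q,r] − [p,r] + [p,q]. For instance
  ∂PQT = QT − PT + PQ,
  ∂RST = ST − RT + RS.
As a 10×10 matrix over Z this has rank 6, with invariant factors (1,1,1,1,1,1).

The boundary map ∂_3: C_3 → C_2 sends each 3-simplex σ to the alternating sum Σ_i (−1)^i (σ with its i-th vertex removed). For instance
  ∂QRST = RST − QST + QRT − QRS,
  ∂PRST = RST − PST + PRT − PRS.
The resulting 10×5 matrix has rank 4, and its Smith normal form has invariant factors (1,1,1,1).

Now H_k = ker ∂_k / im ∂_{k+1}, so:

  H_0: rank C_0 − rank ∂_1 = 5 − 4 = 1, and the invariant factors of ∂_1 are all 1, so H_0 ≅ Z.
  H_1: rank ker ∂_1 − rank ∂_2 = (10 − 4) − 6 = 0, and the invariant factors of ∂_2 are all 1, so H_1 ≅ 0.
  H_2: rank ker ∂_2 − rank ∂_3 = (10 − 6) − 4 = 0, and the invariant factors of ∂_3 are all 1, so H_2 ≅ 0.
  H_3: rank ker ∂_3 − rank ∂_4 = (5 − 4) − 0 = 1, and there is no ∂_4, so H_3 ≅ Z.

As a check, the Euler characteristic is 5 − 10 + 10 − 5 = 0, which agrees with 1 − 0 + 0 − 1 = 0.

Hence the Betti numbers are b_0 = 1, b_1 = 0, b_2 = 0, b_3 = 1.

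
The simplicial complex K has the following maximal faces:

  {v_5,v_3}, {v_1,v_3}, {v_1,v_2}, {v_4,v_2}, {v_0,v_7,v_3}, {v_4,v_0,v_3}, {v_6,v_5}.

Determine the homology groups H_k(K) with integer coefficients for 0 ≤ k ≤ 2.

H_0 ≅ Z,  H_1 ≅ Z,  H_2 = 0.

Order the vertices as v_0 < v_1 < v_2 < v_3 < v_4 < v_5 < v_6 < v_7. Listing each simplex with vertices in this order, K has dimension 2 with simplices:

  0-simplices (8): [v_0], [v_1], [v_2], [v_3], [v_4], [v_5], [v_6], [v_7]
  1-simplices (10): [v_0,v_3], [v_0,v_4], [v_0,v_7], [v_1,v_2], [v_1,v_3], [v_2,v_4], [v_3,v_4], [v_3,v_5], [v_3,v_7], [v_5,v_6]
  2-simplices (2): [v_0,v_3,v_4], [v_0,v_3,v_7]

giving chain groups C_0 ≅ Z^8, C_1 ≅ Z^10, C_2 ≅ Z^2.

Boundary ∂_1: C_1 → C_0 sends each edge [p,q] (with p < q) to q − p.
This gives a 8×10 integer matrix of rank 7; reducing to Smith normal form yields diagonal entries (1,1,1,1,1,1,1).

Boundary ∂_2: C_2 → C_1 maps a triangle to the signed sum of its edges. For instance
  ∂[v_0,v_3,v_4] = [v_3,v_4] − [v_0,v_4] + [v_0,v_3],
  ∂[v_0,v_3,v_7] = [v_3,v_7] − [v_0,v_7] + [v_0,v_3].
The resulting 10×2 matrix has rank 2, and its Smith normal form has invariant factors (1,1).

Now H_k = ker ∂_k / im ∂_{k+1}, so:

  H_0: rank C_0 − rank ∂_1 = 8 − 7 = 1, and the invariant factors of ∂_1 are all 1, so H_0 = Z.
  H_1: rank ker ∂_1 − rank ∂_2 = (10 − 7) − 2 = 1, and the invariant factors of ∂_2 are all 1, so H_1 = Z.
  H_2: rank ker ∂_2 − rank ∂_3 = (2 − 2) − 0 = 0, and there is no ∂_3, so H_2 = 0.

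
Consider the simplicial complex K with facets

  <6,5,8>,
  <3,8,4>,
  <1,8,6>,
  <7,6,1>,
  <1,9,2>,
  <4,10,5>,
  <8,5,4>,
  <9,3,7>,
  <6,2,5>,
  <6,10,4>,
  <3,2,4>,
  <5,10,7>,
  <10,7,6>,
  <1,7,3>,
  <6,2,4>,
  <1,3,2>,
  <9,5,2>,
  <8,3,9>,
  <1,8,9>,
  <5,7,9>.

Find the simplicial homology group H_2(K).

Order the vertices as 1 < 2 < 3 < 4 < 5 < 6 < 7 < 8 < 9 < 10. Listing each simplex with vertices in this order, K has dimension 2 with simplices:

  0-simplices (10): [1], [2], [3], [4], [5], [6], [7], [8], [9], [10]
  1-simplices (30): (30 of them)
  2-simplices (20): (20 of them)

giving chain groups C_0 ≅ Z^10, C_1 ≅ Z^30, C_2 ≅ Z^20.

Boundary ∂_1: C_1 → C_0 sends each edge [p,q] (with p < q) to q − p.
The resulting 10×30 matrix has rank 9, and its Smith normal form has invariant factors (1,1,1,1,1,1,1,1,1).

∂_2: C_2 → C_1 acts by ∂[p,q,r] = [q,r] − [p,r] + [p,q]. For instance
  ∂[1,2,3] = [2,3] − [1,3] + [1,2],
  ∂[3,4,8] = [4,8] − [3,8] + [3,4].
The resulting 30×20 matrix has rank 20, and its Smith normal form has invariant factors (1,1,1,1,1,1,1,1,1,1,1,1,1,1,1,1,1,1,1,2).

Reading off H_k = ker ∂_k / im ∂_{k+1}:

  H_2: rank ker ∂_2 − rank ∂_3 = (20 − 20) − 0 = 0, and there is no ∂_3, so H_2 ≅ 0.

H_2 ≅ 0.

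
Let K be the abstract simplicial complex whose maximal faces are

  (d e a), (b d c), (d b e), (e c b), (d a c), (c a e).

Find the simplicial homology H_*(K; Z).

H_0 = Z,  H_1 = 0,  H_2 = Z.

We work with the vertex ordering a < b < c < d < e. The simplices of K, each written with vertices in increasing order, are:

  0-simplices (5): a, b, c, d, e
  1-simplices (9): ac, ad, ae, bc, bd, be, cd, ce, de
  2-simplices (6): acd, ace, ade, bcd, bce, bde

giving chain groups C_0 ≅ Z^5, C_1 ≅ Z^9, C_2 ≅ Z^6.

∂_1: C_1 → C_0 maps an edge to its endpoints' difference, ∂[p,q] = q − p. For instance
  ∂ae = e − a.
This gives a 5×9 integer matrix of rank 4; reducing to Smith normal form yields diagonal entries (1,1,1,1).

The boundary map ∂_2: C_2 → C_1 acts by ∂[p,q,r] = [q,r] − [p,r] + [p,q]. For instance
  ∂bde = de − be + bd,
  ∂bce = ce − be + bc.
As a 9×6 matrix over Z this has rank 5, with invariant factors (1,1,1,1,1).

From H_k ≅ ker(∂_k) / im(∂_{k+1}) we obtain:

  H_0: rank C_0 − rank ∂_1 = 5 − 4 = 1, and the invariant factors of ∂_1 are all 1, so H_0 = Z.
  H_1: rank ker ∂_1 − rank ∂_2 = (9 − 4) − 5 = 0, and the invariant factors of ∂_2 are all 1, so H_1 = 0.
  H_2: rank ker ∂_2 − rank ∂_3 = (6 − 5) − 0 = 1, and there is no ∂_3, so H_2 = Z.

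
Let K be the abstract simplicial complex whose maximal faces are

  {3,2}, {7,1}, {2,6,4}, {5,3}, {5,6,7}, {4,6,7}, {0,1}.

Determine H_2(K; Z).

Fix the vertex order 0 < 1 < 2 < 3 < 4 < 5 < 6 < 7 and write every simplex with vertices in increasing order. Then dim K = 2 and the simplices of K are:

  0-simplices (8): [0], [1], [2], [3], [4], [5], [6], [7]
  1-simplices (11): [0,1], [1,7], [2,3], [2,4], [2,6], [3,5], [4,6], [4,7], [5,6], [5,7], [6,7]
  2-simplices (3): [2,4,6], [4,6,7], [5,6,7]

Hence C_0 ≅ Z^8, C_1 ≅ Z^11, C_2 ≅ Z^3.

∂_1: C_1 → C_0 maps an edge to its endpoints' difference, ∂[p,q] = q − p.
The 8×11 boundary matrix has rank 7 and Smith normal form diag(1,1,1,1,1,1,1).

Boundary ∂_2: C_2 → C_1 acts by ∂[p,q,r] = [q,r] − [p,r] + [p,q]. For instance
  ∂[4,6,7] = [6,7] − [4,7] + [4,6],
  ∂[5,6,7] = [6,7] − [5,7] + [5,6].
As a 11×3 matrix over Z this has rank 3, with invariant factors (1,1,1).

From H_k ≅ ker(∂_k) / im(∂_{k+1}) we obtain:

  H_2: rank ker ∂_2 − rank ∂_3 = (3 − 3) − 0 = 0, and there is no ∂_3, so H_2 = 0.

H_2 ≅ 0.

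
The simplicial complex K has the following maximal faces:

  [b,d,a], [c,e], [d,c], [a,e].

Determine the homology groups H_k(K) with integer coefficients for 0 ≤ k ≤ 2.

Fix the vertex order a < b < c < d < e and write every simplex with vertices in increasing order. Then dim K = 2 and the simplices of K are:

  0-simplices (5): a, b, c, d, e
  1-simplices (6): ab, ad, ae, bd, cd, ce
  2-simplices (1): abd

so the chain groups are C_0 ≅ Z^5, C_1 ≅ Z^6, C_2 ≅ Z^1.

∂_1: C_1 → C_0 maps an edge to its endpoints' difference, ∂[p,q] = q − p.
This gives a 5×6 integer matrix of rank 4; reducing to Smith normal form yields diagonal entries (1,1,1,1).

Boundary ∂_2: C_2 → C_1 acts by ∂[p,q,r] = [q,r] − [p,r] + [p,q]. For instance
  ∂abd = bd − ad + ab.
This gives a 6×1 integer matrix of rank 1; reducing to Smith normal form yields diagonal entries (1).

Computing H_k = (kernel of ∂_k) / (image of ∂_{k+1}):

  H_0: rank C_0 − rank ∂_1 = 5 − 4 = 1, and the invariant factors of ∂_1 are all 1, so H_0 ≅ Z.
  H_1: rank ker ∂_1 − rank ∂_2 = (6 − 4) − 1 = 1, and the invariant factors of ∂_2 are all 1, so H_1 ≅ Z.
  H_2: rank ker ∂_2 − rank ∂_3 = (1 − 1) − 0 = 0, and there is no ∂_3, so H_2 ≅ 0.

H_0 = Z,  H_1 = Z,  H_2 = 0.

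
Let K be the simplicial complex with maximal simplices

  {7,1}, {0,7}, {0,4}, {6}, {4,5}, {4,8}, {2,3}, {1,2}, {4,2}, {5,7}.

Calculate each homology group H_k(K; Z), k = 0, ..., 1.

K has 9 vertices, 9 edges.
rank ∂_0 = 0, rank ∂_1 = 7 ⇒ b_0 = 9 − 0 − 7 = 2; all invariant factors of ∂_1 are 1 so no torsion. So H_0 = Z^2.
rank ∂_1 = 7, rank ∂_2 = 0 ⇒ b_1 = 9 − 7 − 0 = 2. So H_1 = Z^2.

H_0 = Z^2,  H_1 = Z^2.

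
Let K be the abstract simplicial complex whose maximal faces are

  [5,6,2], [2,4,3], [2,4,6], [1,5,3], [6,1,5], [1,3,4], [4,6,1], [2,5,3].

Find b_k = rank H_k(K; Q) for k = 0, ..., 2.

Order the vertices as 1 < 2 < 3 < 4 < 5 < 6. Listing each simplex with vertices in this order, K has dimension 2 with simplices:

  0-simplices (6): [1], [2], [3], [4], [5], [6]
  1-simplices (12): [1,3], [1,4], [1,5], [1,6], [2,3], [2,4], [2,5], [2,6], [3,4], [3,5], [4,6], [5,6]
  2-simplices (8): [1,3,4], [1,3,5], [1,4,6], [1,5,6], [2,3,4], [2,3,5], [2,4,6], [2,5,6]

so the chain groups are C_0 ≅ Z^6, C_1 ≅ Z^12, C_2 ≅ Z^8.

The boundary map ∂_1: C_1 → C_0 maps an edge to its endpoints' difference, ∂[p,q] = q − p.
The resulting 6×12 matrix has rank 5, and its Smith normal form has invariant factors (1,1,1,1,1).

The boundary map ∂_2: C_2 → C_1 sends each 2-simplex [p,q,r] to [q,r] − [p,r] + [p,q]. For instance
  ∂[1,3,5] = [3,5] − [1,5] + [1,3],
  ∂[2,3,4] = [3,4] − [2,4] + [2,3].
The 12×8 boundary matrix has rank 7 and Smith normal form diag(1,1,1,1,1,1,1).

Computing H_k = (kernel of ∂_k) / (image of ∂_{k+1}):

  H_0: rank C_0 − rank ∂_1 = 6 − 5 = 1, and the invariant factors of ∂_1 are all 1, so H_0 = Z.
  H_1: rank ker ∂_1 − rank ∂_2 = (12 − 5) − 7 = 0, and the invariant factors of ∂_2 are all 1, so H_1 = 0.
  H_2: rank ker ∂_2 − rank ∂_3 = (8 − 7) − 0 = 1, and there is no ∂_3, so H_2 = Z.

Hence the Betti numbers are b_0 = 1, b_1 = 0, b_2 = 1.

b_0 = 1, b_1 = 0, b_2 = 1.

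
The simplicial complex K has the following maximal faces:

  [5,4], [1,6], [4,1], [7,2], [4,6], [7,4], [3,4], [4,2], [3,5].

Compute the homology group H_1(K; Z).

H_1 = Z^3.

Fix the vertex order 1 < 2 < 3 < 4 < 5 < 6 < 7 and write every simplex with vertices in increasing order. Then dim K = 1 and the simplices of K are:

  0-simplices (7): [1], [2], [3], [4], [5], [6], [7]
  1-simplices (9): [1,4], [1,6], [2,4], [2,7], [3,4], [3,5], [4,5], [4,6], [4,7]

Hence C_0 ≅ Z^7, C_1 ≅ Z^9.

Boundary ∂_1: C_1 → C_0 sends each edge [p,q] (with p < q) to q − p.
This gives a 7×9 integer matrix of rank 6; reducing to Smith normal form yields diagonal entries (1,1,1,1,1,1).

Computing H_k = (kernel of ∂_k) / (image of ∂_{k+1}):

  H_1: rank ker ∂_1 − rank ∂_2 = (9 − 6) − 0 = 3, and there is no ∂_2, so H_1 ≅ Z^3.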